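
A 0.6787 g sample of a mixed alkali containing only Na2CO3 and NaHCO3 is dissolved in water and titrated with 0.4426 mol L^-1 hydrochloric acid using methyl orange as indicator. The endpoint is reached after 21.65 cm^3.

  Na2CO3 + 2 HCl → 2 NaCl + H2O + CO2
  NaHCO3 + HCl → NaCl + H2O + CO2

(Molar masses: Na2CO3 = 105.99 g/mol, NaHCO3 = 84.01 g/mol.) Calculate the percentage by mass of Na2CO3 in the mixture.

n(HCl) = 0.02165 × 0.4426 = 9.582 × 10^-3 mol
Let x = n(Na2CO3), y = n(NaHCO3).
Titrant: 2x + 1y = 9.582 × 10^-3;  mass: 105.99x + 84.01y = 0.6787
Solving, x = 2.036 × 10^-3 mol, y = 5.510 × 10^-3 mol
mass of Na2CO3 = 2.036 × 10^-3 × 105.99 = 0.2158 g
% Na2CO3 = 0.2158 / 0.6787 × 100 = 31.80 %

31.80 %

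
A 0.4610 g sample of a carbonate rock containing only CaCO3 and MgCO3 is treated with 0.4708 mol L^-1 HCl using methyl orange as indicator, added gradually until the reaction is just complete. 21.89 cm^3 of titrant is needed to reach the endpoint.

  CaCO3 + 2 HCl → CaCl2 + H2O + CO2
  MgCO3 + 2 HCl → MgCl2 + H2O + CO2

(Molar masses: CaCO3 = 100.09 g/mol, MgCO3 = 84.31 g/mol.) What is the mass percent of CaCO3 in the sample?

n(HCl) = 0.02189 × 0.4708 = 0.01031 mol
Let x = n(CaCO3), y = n(MgCO3).
Titrant: 2x + 2y = 0.01031;  mass: 100.09x + 84.31y = 0.4610
Solving, x = 1.683 × 10^-3 mol, y = 3.470 × 10^-3 mol
mass of CaCO3 = 1.683 × 10^-3 × 100.09 = 0.1685 g
% CaCO3 = 0.1685 / 0.4610 × 100 = 36.54 %

36.54 %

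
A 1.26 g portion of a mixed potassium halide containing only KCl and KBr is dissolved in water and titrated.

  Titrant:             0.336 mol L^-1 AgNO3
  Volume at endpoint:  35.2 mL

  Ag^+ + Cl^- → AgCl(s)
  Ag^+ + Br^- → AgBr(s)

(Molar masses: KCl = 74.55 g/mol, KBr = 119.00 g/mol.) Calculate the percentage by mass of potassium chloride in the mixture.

n(AgNO3) = 0.0352 × 0.336 = 0.0118 mol
Let x = n(KCl), y = n(KBr).
Titrant: 1x + 1y = 0.0118;  mass: 74.55x + 119.00y = 1.26
Solving, x = 3.32 × 10^-3 mol, y = 8.51 × 10^-3 mol
mass of KCl = 3.32 × 10^-3 × 74.55 = 0.247 g
% KCl = 0.247 / 1.26 × 100 = 19.6 %

19.6 %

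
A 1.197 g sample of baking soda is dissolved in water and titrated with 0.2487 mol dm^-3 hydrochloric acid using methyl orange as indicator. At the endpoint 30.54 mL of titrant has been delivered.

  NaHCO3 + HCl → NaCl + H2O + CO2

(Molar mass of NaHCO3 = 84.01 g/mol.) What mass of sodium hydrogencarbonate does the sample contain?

n(HCl) = 0.03054 L × 0.2487 mol/L = 7.595 × 10^-3 mol
n(NaHCO3) = 7.595 × 10^-3 mol (1:1 ratio)
mass of NaHCO3 = 7.595 × 10^-3 × 84.01 g/mol = 0.6381 g

0.6381 g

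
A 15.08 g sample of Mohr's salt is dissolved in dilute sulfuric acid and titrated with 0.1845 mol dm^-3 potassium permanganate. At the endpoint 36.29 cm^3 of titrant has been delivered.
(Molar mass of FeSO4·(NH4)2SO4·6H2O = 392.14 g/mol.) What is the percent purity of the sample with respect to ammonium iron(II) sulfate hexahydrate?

MnO4^- + 5 Fe^2+ + 8 H^+ → Mn^2+ + 5 Fe^3+ + 4 H2O
n(KMnO4) = 0.03629 L × 0.1845 mol/L = 6.696 × 10^-3 mol
From the 5:1 ratio, n(FeSO4·(NH4)2SO4·6H2O) = 5/1 × 6.696 × 10^-3 = 0.03348 mol
mass of FeSO4·(NH4)2SO4·6H2O = 0.03348 × 392.14 g/mol = 13.13 g
% FeSO4·(NH4)2SO4·6H2O = 13.13 / 15.08 × 100 = 87.05 %

87.05 %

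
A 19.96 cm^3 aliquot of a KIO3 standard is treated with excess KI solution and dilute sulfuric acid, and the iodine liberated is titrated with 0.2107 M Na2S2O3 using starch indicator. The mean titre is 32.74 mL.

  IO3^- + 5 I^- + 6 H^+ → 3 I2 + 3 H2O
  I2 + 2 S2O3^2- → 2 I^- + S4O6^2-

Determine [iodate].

0.05760 M

n(S2O3^2-) = 0.03274 × 0.2107 = 6.898 × 10^-3 mol
n(I2) = n(S2O3^2-)/2 = 3.449 × 10^-3 mol
From the 1:3 ratio, n(IO3^-) in the aliquot = 1/3 × 3.449 × 10^-3 = 1.150 × 10^-3 mol
[IO3^-] = 1.150 × 10^-3 / 0.01996 = 0.05760 mol/L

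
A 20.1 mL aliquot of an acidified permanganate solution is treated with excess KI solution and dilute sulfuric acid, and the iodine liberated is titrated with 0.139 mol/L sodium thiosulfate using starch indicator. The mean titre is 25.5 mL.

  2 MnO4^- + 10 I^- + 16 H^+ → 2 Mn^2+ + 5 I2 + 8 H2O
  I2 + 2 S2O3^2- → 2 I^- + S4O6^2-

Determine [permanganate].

n(S2O3^2-) = 0.0255 × 0.139 = 3.54 × 10^-3 mol
n(I2) = n(S2O3^2-)/2 = 1.77 × 10^-3 mol
From the 2:5 ratio, n(MnO4^-) in the aliquot = 2/5 × 1.77 × 10^-3 = 7.09 × 10^-4 mol
[MnO4^-] = 7.09 × 10^-4 / 0.0201 = 0.0353 mol/L

0.0353 mol/L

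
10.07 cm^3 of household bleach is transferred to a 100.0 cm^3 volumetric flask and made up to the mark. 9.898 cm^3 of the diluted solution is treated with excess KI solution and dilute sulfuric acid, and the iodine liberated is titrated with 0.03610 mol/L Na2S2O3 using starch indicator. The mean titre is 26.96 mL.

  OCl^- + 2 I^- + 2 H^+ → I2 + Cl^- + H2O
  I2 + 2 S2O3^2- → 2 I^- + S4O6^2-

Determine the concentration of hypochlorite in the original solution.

n(S2O3^2-) = 0.02696 × 0.03610 = 9.733 × 10^-4 mol
n(I2) = n(S2O3^2-)/2 = 4.866 × 10^-4 mol
n(OCl^-) in the aliquot = 4.866 × 10^-4 mol (1:1 ratio)
[OCl^-]_dilute = 4.866 × 10^-4 / 0.009898 = 0.04916 mol/L
[OCl^-]_original = 0.04916 × 100.0/10.07 = 0.4882 mol/L

0.4882 mol/L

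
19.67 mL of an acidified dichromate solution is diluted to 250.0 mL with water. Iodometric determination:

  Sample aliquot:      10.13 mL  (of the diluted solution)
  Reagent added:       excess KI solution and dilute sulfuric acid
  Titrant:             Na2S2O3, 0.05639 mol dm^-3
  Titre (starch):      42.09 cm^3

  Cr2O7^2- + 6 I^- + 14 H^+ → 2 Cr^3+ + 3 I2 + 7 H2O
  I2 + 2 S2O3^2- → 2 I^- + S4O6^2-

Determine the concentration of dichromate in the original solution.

0.4963 mol/L

n(S2O3^2-) = 0.04209 × 0.05639 = 2.373 × 10^-3 mol
n(I2) = n(S2O3^2-)/2 = 1.187 × 10^-3 mol
From the 1:3 ratio, n(Cr2O7^2-) in the aliquot = 1/3 × 1.187 × 10^-3 = 3.956 × 10^-4 mol
[Cr2O7^2-]_dilute = 3.956 × 10^-4 / 0.01013 = 0.03905 mol/L
[Cr2O7^2-]_original = 0.03905 × 250.0/19.67 = 0.4963 mol/L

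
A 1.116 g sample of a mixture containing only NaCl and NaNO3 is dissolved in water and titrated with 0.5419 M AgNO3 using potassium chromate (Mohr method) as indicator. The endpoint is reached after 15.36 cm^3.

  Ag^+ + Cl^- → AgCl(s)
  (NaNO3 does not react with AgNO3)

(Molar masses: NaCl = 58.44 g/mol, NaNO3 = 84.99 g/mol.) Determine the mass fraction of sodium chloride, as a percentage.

n(AgNO3) = 0.01536 × 0.5419 = 8.324 × 10^-3 mol
Let x = n(NaCl), y = n(NaNO3).
Titrant: 1x = 8.324 × 10^-3;  mass: 58.44x + 84.99y = 1.116
Solving, x = 8.324 × 10^-3 mol, y = 7.408 × 10^-3 mol
mass of NaCl = 8.324 × 10^-3 × 58.44 = 0.4864 g
% NaCl = 0.4864 / 1.116 × 100 = 43.59 %

43.59 %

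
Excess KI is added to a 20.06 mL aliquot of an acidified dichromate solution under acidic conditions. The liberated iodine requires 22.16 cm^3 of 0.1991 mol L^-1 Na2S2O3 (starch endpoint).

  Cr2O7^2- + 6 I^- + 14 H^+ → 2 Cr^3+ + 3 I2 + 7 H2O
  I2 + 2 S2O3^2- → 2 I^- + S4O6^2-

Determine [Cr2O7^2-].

0.03666 mol/L

n(S2O3^2-) = 0.02216 × 0.1991 = 4.412 × 10^-3 mol
n(I2) = n(S2O3^2-)/2 = 2.206 × 10^-3 mol
From the 1:3 ratio, n(Cr2O7^2-) in the aliquot = 1/3 × 2.206 × 10^-3 = 7.353 × 10^-4 mol
[Cr2O7^2-] = 7.353 × 10^-4 / 0.02006 = 0.03666 mol/L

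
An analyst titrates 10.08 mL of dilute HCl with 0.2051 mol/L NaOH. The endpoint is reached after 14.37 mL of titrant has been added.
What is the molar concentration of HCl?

0.2924 mol/L

HCl + NaOH → NaCl + H2O
n(NaOH) = 0.01437 L × 0.2051 mol/L = 2.947 × 10^-3 mol
n(HCl) = 2.947 × 10^-3 mol (1:1 mole ratio)
[HCl] = 2.947 × 10^-3 mol / 0.01008 L = 0.2924 mol/L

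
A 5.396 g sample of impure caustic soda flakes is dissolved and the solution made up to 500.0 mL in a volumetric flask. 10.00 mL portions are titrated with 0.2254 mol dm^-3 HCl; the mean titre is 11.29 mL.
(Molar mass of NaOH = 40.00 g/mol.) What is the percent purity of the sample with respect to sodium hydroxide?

NaOH + HCl → NaCl + H2O
n(HCl) per titration = 0.01129 × 0.2254 = 2.545 × 10^-3 mol
n(NaOH) in each aliquot = 2.545 × 10^-3 mol (1:1 ratio)
n(NaOH) in the whole flask = 2.545 × 10^-3 × 500.0/10.00 = 0.1272 mol
mass of NaOH = 0.1272 × 40.00 = 5.090 g
% NaOH = 5.090 / 5.396 × 100 = 94.32 %

94.32 %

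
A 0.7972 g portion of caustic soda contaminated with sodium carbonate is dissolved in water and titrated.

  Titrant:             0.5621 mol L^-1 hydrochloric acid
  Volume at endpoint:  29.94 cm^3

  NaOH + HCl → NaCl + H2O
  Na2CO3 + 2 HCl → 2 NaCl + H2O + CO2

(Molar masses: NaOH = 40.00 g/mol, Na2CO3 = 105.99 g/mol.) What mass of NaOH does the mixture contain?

n(HCl) = 0.02994 × 0.5621 = 0.01683 mol
Let x = n(NaOH), y = n(Na2CO3).
Titrant: 1x + 2y = 0.01683;  mass: 40.00x + 105.99y = 0.7972
Solving, x = 7.285 × 10^-3 mol, y = 4.772 × 10^-3 mol
mass of NaOH = 7.285 × 10^-3 × 40.00 = 0.2914 g

0.2914 g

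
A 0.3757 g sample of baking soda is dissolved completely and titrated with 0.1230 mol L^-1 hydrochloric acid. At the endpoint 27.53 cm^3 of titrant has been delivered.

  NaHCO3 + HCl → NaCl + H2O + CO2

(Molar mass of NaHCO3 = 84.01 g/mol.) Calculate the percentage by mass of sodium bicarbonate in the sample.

n(HCl) = 0.02753 L × 0.1230 mol/L = 3.386 × 10^-3 mol
n(NaHCO3) = 3.386 × 10^-3 mol (1:1 ratio)
mass of NaHCO3 = 3.386 × 10^-3 × 84.01 g/mol = 0.2845 g
% NaHCO3 = 0.2845 / 0.3757 × 100 = 75.72 %

75.72 %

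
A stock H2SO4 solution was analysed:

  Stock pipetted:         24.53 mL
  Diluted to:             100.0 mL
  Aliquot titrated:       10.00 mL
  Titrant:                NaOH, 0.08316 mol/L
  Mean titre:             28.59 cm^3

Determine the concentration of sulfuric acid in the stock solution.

0.4846 mol/L

H2SO4 + 2 NaOH → Na2SO4 + 2 H2O
n(NaOH) = 0.02859 × 0.08316 = 2.378 × 10^-3 mol
From the 1:2 ratio, n(H2SO4) in the aliquot = 1/2 × 2.378 × 10^-3 = 1.189 × 10^-3 mol
[H2SO4]_dilute = 1.189 × 10^-3 / 0.01000 = 0.1189 mol/L
Dilution factor = 100.0 / 24.53 = 4.077
[H2SO4]_stock = 0.1189 × 4.077 = 0.4846 mol/L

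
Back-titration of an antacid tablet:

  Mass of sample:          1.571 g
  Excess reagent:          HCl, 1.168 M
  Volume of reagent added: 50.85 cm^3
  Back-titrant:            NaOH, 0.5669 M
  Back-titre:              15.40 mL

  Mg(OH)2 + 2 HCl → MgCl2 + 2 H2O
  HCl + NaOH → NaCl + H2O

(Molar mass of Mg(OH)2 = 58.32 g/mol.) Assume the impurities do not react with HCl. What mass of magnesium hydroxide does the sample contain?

1.477 g

n(HCl) added = 0.05085 × 1.168 = 0.05939 mol
n(NaOH) used in back-titration = 0.01540 × 0.5669 = 8.730 × 10^-3 mol
n(HCl) left over = 8.730 × 10^-3 mol (1:1 ratio)
n(HCl) consumed by analyte = 0.05939 − 8.730 × 10^-3 = 0.05066 mol
From the 1:2 ratio, n(Mg(OH)2) = 1/2 × 0.05066 = 0.02533 mol
mass of Mg(OH)2 = 0.02533 × 58.32 = 1.477 g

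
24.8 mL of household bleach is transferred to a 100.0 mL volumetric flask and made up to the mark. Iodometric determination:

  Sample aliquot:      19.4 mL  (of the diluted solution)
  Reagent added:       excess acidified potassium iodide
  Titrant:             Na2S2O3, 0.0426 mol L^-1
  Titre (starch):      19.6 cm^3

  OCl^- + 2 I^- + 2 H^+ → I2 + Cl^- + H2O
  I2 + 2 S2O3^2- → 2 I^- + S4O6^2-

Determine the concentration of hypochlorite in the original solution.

n(S2O3^2-) = 0.0196 × 0.0426 = 8.35 × 10^-4 mol
n(I2) = n(S2O3^2-)/2 = 4.17 × 10^-4 mol
n(OCl^-) in the aliquot = 4.17 × 10^-4 mol (1:1 ratio)
[OCl^-]_dilute = 4.17 × 10^-4 / 0.0194 = 0.0215 mol/L
[OCl^-]_original = 0.0215 × 100.0/24.8 = 0.0868 mol/L

0.0868 mol/L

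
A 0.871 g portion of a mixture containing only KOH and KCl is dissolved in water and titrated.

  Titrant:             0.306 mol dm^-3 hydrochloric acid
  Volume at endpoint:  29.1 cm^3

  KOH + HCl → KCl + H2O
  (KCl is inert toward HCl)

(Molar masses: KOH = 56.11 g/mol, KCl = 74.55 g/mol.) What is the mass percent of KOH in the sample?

n(HCl) = 0.0291 × 0.306 = 8.90 × 10^-3 mol
Let x = n(KOH), y = n(KCl).
Titrant: 1x = 8.90 × 10^-3;  mass: 56.11x + 74.55y = 0.871
Solving, x = 8.90 × 10^-3 mol, y = 4.98 × 10^-3 mol
mass of KOH = 8.90 × 10^-3 × 56.11 = 0.500 g
% KOH = 0.500 / 0.871 × 100 = 57.4 %

57.4 %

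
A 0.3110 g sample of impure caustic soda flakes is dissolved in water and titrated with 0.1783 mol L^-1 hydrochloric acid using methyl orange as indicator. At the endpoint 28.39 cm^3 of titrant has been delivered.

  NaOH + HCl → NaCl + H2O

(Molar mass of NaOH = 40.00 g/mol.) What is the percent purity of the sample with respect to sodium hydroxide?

65.11 %

n(HCl) = 0.02839 L × 0.1783 mol/L = 5.062 × 10^-3 mol
n(NaOH) = 5.062 × 10^-3 mol (1:1 ratio)
mass of NaOH = 5.062 × 10^-3 × 40.00 g/mol = 0.2025 g
% NaOH = 0.2025 / 0.3110 × 100 = 65.11 %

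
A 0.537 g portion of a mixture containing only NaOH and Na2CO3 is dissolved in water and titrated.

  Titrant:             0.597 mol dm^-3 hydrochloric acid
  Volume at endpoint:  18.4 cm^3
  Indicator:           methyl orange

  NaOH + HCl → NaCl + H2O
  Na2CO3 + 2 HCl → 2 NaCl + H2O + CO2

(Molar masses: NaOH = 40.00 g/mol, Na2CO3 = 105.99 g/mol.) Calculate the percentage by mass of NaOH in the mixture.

n(HCl) = 0.0184 × 0.597 = 0.0110 mol
Let x = n(NaOH), y = n(Na2CO3).
Titrant: 1x + 2y = 0.0110;  mass: 40.00x + 105.99y = 0.537
Solving, x = 3.47 × 10^-3 mol, y = 3.76 × 10^-3 mol
mass of NaOH = 3.47 × 10^-3 × 40.00 = 0.139 g
% NaOH = 0.139 / 0.537 × 100 = 25.9 %

25.9 %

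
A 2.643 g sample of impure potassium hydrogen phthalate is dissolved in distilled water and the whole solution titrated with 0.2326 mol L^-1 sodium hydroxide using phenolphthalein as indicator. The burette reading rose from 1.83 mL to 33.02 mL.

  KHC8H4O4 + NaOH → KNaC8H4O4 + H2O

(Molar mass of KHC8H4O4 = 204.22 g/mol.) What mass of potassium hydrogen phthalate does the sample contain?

n(NaOH) = 0.03119 L × 0.2326 mol/L = 7.255 × 10^-3 mol
n(KHC8H4O4) = 7.255 × 10^-3 mol (1:1 ratio)
mass of KHC8H4O4 = 7.255 × 10^-3 × 204.22 g/mol = 1.482 g

1.482 g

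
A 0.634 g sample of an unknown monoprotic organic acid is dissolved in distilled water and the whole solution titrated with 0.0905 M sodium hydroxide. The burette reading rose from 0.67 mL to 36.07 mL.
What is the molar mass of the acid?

198 g/mol

n(NaOH) = 0.0354 L × 0.0905 mol/L = 3.20 × 10^-3 mol
n(HA) = 3.20 × 10^-3 mol (1:1 ratio)
M = m / n = 0.634 g / 3.20 × 10^-3 mol = 198 g/mol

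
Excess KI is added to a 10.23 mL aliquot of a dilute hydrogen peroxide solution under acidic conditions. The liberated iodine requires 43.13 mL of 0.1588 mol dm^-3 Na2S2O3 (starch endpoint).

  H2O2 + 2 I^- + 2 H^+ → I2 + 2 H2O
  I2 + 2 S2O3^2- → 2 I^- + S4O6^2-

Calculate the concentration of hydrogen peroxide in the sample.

n(S2O3^2-) = 0.04313 × 0.1588 = 6.849 × 10^-3 mol
n(I2) = n(S2O3^2-)/2 = 3.425 × 10^-3 mol
n(H2O2) in the aliquot = 3.425 × 10^-3 mol (1:1 ratio)
[H2O2] = 3.425 × 10^-3 / 0.01023 = 0.3348 mol/L

0.3348 mol/L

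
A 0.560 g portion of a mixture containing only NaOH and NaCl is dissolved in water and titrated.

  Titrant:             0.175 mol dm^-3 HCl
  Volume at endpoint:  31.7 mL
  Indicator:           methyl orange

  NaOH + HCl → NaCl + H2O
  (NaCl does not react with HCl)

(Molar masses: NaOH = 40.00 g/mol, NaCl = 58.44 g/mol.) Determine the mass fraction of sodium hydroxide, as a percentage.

n(HCl) = 0.0317 × 0.175 = 5.55 × 10^-3 mol
Let x = n(NaOH), y = n(NaCl).
Titrant: 1x = 5.55 × 10^-3;  mass: 40.00x + 58.44y = 0.560
Solving, x = 5.55 × 10^-3 mol, y = 5.79 × 10^-3 mol
mass of NaOH = 5.55 × 10^-3 × 40.00 = 0.222 g
% NaOH = 0.222 / 0.560 × 100 = 39.6 %

39.6 %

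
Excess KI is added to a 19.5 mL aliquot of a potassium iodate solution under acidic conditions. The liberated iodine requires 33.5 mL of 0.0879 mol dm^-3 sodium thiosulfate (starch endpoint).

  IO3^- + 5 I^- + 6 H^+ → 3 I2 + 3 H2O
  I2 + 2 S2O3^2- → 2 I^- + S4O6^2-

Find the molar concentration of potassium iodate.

n(S2O3^2-) = 0.0335 × 0.0879 = 2.94 × 10^-3 mol
n(I2) = n(S2O3^2-)/2 = 1.47 × 10^-3 mol
From the 1:3 ratio, n(IO3^-) in the aliquot = 1/3 × 1.47 × 10^-3 = 4.91 × 10^-4 mol
[IO3^-] = 4.91 × 10^-4 / 0.0195 = 0.0252 mol/L

0.0252 mol/L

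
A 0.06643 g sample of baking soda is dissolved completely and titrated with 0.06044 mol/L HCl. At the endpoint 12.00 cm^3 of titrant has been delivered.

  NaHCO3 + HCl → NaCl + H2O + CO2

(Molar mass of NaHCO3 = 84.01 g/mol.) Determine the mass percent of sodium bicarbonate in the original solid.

91.72 %

n(HCl) = 0.01200 L × 0.06044 mol/L = 7.253 × 10^-4 mol
n(NaHCO3) = 7.253 × 10^-4 mol (1:1 ratio)
mass of NaHCO3 = 7.253 × 10^-4 × 84.01 g/mol = 0.06093 g
% NaHCO3 = 0.06093 / 0.06643 × 100 = 91.72 %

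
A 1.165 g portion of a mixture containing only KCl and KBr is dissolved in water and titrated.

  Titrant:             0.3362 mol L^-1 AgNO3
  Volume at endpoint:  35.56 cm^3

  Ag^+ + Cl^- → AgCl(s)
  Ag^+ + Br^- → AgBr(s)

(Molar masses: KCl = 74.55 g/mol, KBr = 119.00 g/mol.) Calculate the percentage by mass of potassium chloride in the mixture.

n(AgNO3) = 0.03556 × 0.3362 = 0.01196 mol
Let x = n(KCl), y = n(KBr).
Titrant: 1x + 1y = 0.01196;  mass: 74.55x + 119.00y = 1.165
Solving, x = 5.797 × 10^-3 mol, y = 6.158 × 10^-3 mol
mass of KCl = 5.797 × 10^-3 × 74.55 = 0.4322 g
% KCl = 0.4322 / 1.165 × 100 = 37.10 %

37.10 %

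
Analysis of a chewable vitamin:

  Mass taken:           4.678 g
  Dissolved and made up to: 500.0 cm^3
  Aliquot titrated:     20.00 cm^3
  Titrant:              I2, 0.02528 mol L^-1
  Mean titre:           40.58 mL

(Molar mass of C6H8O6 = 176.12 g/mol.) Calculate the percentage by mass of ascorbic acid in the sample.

C6H8O6 + I2 → C6H6O6 + 2 HI
n(I2) per titration = 0.04058 × 0.02528 = 1.026 × 10^-3 mol
n(C6H8O6) in each aliquot = 1.026 × 10^-3 mol (1:1 ratio)
n(C6H8O6) in the whole flask = 1.026 × 10^-3 × 500.0/20.00 = 0.02565 mol
mass of C6H8O6 = 0.02565 × 176.12 = 4.517 g
% C6H8O6 = 4.517 / 4.678 × 100 = 96.56 %

96.56 %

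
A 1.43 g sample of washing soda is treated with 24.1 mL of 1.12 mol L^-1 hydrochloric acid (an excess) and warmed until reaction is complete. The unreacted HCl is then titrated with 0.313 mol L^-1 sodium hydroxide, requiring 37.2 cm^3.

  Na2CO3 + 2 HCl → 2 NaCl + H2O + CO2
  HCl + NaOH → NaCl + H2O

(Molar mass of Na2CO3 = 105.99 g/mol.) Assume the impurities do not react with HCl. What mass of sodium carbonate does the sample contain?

0.813 g

n(HCl) added = 0.0241 × 1.12 = 0.0270 mol
n(NaOH) used in back-titration = 0.0372 × 0.313 = 0.0116 mol
n(HCl) left over = 0.0116 mol (1:1 ratio)
n(HCl) consumed by analyte = 0.0270 − 0.0116 = 0.0153 mol
From the 1:2 ratio, n(Na2CO3) = 1/2 × 0.0153 = 7.67 × 10^-3 mol
mass of Na2CO3 = 7.67 × 10^-3 × 105.99 = 0.813 g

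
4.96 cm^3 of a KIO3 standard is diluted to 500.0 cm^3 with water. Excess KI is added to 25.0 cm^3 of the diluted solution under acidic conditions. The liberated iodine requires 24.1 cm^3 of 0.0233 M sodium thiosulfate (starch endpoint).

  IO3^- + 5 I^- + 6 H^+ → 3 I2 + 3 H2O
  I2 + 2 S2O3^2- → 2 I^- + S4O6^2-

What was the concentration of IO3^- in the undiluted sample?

0.377 M

n(S2O3^2-) = 0.0241 × 0.0233 = 5.62 × 10^-4 mol
n(I2) = n(S2O3^2-)/2 = 2.81 × 10^-4 mol
From the 1:3 ratio, n(IO3^-) in the aliquot = 1/3 × 2.81 × 10^-4 = 9.36 × 10^-5 mol
[IO3^-]_dilute = 9.36 × 10^-5 / 0.0250 = 0.00374 mol/L
[IO3^-]_original = 0.00374 × 500.0/4.96 = 0.377 mol/L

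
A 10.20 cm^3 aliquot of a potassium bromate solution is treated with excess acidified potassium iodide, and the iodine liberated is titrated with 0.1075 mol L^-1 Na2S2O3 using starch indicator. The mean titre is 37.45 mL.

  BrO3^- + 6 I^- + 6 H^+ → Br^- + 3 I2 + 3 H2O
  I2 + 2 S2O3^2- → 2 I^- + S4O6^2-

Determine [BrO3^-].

n(S2O3^2-) = 0.03745 × 0.1075 = 4.026 × 10^-3 mol
n(I2) = n(S2O3^2-)/2 = 2.013 × 10^-3 mol
From the 1:3 ratio, n(BrO3^-) in the aliquot = 1/3 × 2.013 × 10^-3 = 6.710 × 10^-4 mol
[BrO3^-] = 6.710 × 10^-4 / 0.01020 = 0.06578 mol/L

0.06578 mol/L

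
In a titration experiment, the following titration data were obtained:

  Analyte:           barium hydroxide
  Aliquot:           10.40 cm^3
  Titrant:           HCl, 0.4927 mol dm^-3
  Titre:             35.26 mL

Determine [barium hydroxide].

0.8352 mol/L

Ba(OH)2 + 2 HCl → BaCl2 + 2 H2O
n(HCl) = 0.03526 L × 0.4927 mol/L = 0.01737 mol
From the 1:2 mole ratio, n(Ba(OH)2) = 1/2 × 0.01737 = 8.686 × 10^-3 mol
[Ba(OH)2] = 8.686 × 10^-3 mol / 0.01040 L = 0.8352 mol/L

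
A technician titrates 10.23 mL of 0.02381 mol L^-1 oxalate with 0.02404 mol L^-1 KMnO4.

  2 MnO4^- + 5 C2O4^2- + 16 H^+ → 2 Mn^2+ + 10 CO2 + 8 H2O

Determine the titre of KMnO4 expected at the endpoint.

4.053 mL

n(C2O4^2-) = 0.01023 L × 0.02381 mol/L = 2.436 × 10^-4 mol
From the 2:5 stoichiometry, n(KMnO4) = 2/5 × 2.436 × 10^-4 = 9.743 × 10^-5 mol
V(KMnO4) = 9.743 × 10^-5 mol / 0.02404 mol/L = 0.004053 L = 4.053 mL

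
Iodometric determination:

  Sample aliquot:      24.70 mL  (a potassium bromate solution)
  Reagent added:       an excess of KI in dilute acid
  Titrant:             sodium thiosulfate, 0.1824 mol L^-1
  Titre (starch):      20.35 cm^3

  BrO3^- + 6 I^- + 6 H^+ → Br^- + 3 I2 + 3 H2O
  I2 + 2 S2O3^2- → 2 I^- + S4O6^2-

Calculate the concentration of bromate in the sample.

0.02505 mol/L

n(S2O3^2-) = 0.02035 × 0.1824 = 3.712 × 10^-3 mol
n(I2) = n(S2O3^2-)/2 = 1.856 × 10^-3 mol
From the 1:3 ratio, n(BrO3^-) in the aliquot = 1/3 × 1.856 × 10^-3 = 6.186 × 10^-4 mol
[BrO3^-] = 6.186 × 10^-4 / 0.02470 = 0.02505 mol/L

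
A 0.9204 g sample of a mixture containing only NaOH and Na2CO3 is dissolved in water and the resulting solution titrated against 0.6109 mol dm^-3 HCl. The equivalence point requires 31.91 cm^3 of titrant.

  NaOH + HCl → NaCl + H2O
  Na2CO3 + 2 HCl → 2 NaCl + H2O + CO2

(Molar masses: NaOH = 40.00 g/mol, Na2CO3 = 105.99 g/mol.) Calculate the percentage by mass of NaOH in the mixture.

n(HCl) = 0.03191 × 0.6109 = 0.01949 mol
Let x = n(NaOH), y = n(Na2CO3).
Titrant: 1x + 2y = 0.01949;  mass: 40.00x + 105.99y = 0.9204
Solving, x = 8.671 × 10^-3 mol, y = 5.412 × 10^-3 mol
mass of NaOH = 8.671 × 10^-3 × 40.00 = 0.3468 g
% NaOH = 0.3468 / 0.9204 × 100 = 37.68 %

37.68 %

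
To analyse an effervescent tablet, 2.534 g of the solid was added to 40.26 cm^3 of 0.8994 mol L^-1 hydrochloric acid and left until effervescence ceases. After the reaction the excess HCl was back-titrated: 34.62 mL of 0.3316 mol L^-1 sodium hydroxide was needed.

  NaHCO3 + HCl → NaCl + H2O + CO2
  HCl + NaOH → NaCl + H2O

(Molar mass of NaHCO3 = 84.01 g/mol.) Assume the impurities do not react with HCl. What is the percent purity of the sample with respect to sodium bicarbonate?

81.99 %

n(HCl) added = 0.04026 × 0.8994 = 0.03621 mol
n(NaOH) used in back-titration = 0.03462 × 0.3316 = 0.01148 mol
n(HCl) left over = 0.01148 mol (1:1 ratio)
n(HCl) consumed by analyte = 0.03621 − 0.01148 = 0.02473 mol
n(NaHCO3) = 0.02473 mol (1:1 ratio)
mass of NaHCO3 = 0.02473 × 84.01 = 2.078 g
% NaHCO3 = 2.078 / 2.534 × 100 = 81.99 %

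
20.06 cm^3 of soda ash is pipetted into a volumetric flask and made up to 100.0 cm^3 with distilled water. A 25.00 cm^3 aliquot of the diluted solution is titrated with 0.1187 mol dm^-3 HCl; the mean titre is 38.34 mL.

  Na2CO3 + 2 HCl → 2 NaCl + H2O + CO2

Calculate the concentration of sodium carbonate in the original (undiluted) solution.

0.4537 mol/L

n(HCl) = 0.03834 × 0.1187 = 4.551 × 10^-3 mol
From the 1:2 ratio, n(Na2CO3) in the aliquot = 1/2 × 4.551 × 10^-3 = 2.275 × 10^-3 mol
[Na2CO3]_dilute = 2.275 × 10^-3 / 0.02500 = 0.09102 mol/L
Dilution factor = 100.0 / 20.06 = 4.985
[Na2CO3]_stock = 0.09102 × 4.985 = 0.4537 mol/L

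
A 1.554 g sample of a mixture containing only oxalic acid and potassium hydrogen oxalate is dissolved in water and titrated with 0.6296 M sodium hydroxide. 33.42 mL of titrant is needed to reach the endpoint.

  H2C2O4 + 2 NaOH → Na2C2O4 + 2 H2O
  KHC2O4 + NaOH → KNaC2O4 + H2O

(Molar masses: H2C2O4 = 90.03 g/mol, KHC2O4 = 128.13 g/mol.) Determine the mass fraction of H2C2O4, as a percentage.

n(NaOH) = 0.03342 × 0.6296 = 0.02104 mol
Let x = n(H2C2O4), y = n(KHC2O4).
Titrant: 2x + 1y = 0.02104;  mass: 90.03x + 128.13y = 1.554
Solving, x = 6.870 × 10^-3 mol, y = 7.301 × 10^-3 mol
mass of H2C2O4 = 6.870 × 10^-3 × 90.03 = 0.6185 g
% H2C2O4 = 0.6185 / 1.554 × 100 = 39.80 %

39.80 %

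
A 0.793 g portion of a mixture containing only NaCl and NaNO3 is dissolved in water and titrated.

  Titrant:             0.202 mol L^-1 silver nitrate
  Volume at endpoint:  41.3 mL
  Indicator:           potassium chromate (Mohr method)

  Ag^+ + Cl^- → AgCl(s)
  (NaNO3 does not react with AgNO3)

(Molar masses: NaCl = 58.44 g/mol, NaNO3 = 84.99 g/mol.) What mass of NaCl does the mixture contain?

0.488 g

n(AgNO3) = 0.0413 × 0.202 = 8.34 × 10^-3 mol
Let x = n(NaCl), y = n(NaNO3).
Titrant: 1x = 8.34 × 10^-3;  mass: 58.44x + 84.99y = 0.793
Solving, x = 8.34 × 10^-3 mol, y = 3.59 × 10^-3 mol
mass of NaCl = 8.34 × 10^-3 × 58.44 = 0.488 g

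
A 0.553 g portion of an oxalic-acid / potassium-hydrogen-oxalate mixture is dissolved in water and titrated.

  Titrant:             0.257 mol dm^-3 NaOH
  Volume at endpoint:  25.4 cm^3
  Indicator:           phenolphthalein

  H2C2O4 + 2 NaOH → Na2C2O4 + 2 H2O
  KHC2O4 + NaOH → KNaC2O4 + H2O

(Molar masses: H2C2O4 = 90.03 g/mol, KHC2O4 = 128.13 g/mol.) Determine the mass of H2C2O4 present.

n(NaOH) = 0.0254 × 0.257 = 6.53 × 10^-3 mol
Let x = n(H2C2O4), y = n(KHC2O4).
Titrant: 2x + 1y = 6.53 × 10^-3;  mass: 90.03x + 128.13y = 0.553
Solving, x = 1.70 × 10^-3 mol, y = 3.12 × 10^-3 mol
mass of H2C2O4 = 1.70 × 10^-3 × 90.03 = 0.153 g

0.153 g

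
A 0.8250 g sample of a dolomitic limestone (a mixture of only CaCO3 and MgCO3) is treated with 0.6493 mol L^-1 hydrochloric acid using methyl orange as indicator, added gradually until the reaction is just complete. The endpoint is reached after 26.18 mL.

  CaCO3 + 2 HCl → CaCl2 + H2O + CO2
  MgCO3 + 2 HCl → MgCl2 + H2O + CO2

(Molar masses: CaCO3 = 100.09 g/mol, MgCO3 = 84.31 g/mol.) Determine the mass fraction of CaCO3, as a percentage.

n(HCl) = 0.02618 × 0.6493 = 0.01700 mol
Let x = n(CaCO3), y = n(MgCO3).
Titrant: 2x + 2y = 0.01700;  mass: 100.09x + 84.31y = 0.8250
Solving, x = 6.871 × 10^-3 mol, y = 1.629 × 10^-3 mol
mass of CaCO3 = 6.871 × 10^-3 × 100.09 = 0.6877 g
% CaCO3 = 0.6877 / 0.8250 × 100 = 83.36 %

83.36 %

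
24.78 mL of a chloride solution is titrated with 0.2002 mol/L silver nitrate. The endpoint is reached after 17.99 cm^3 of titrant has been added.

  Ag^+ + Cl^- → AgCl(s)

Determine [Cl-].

0.1453 mol/L

n(AgNO3) = 0.01799 L × 0.2002 mol/L = 3.602 × 10^-3 mol
n(Cl-) = 3.602 × 10^-3 mol (1:1 mole ratio)
[Cl-] = 3.602 × 10^-3 mol / 0.02478 L = 0.1453 mol/L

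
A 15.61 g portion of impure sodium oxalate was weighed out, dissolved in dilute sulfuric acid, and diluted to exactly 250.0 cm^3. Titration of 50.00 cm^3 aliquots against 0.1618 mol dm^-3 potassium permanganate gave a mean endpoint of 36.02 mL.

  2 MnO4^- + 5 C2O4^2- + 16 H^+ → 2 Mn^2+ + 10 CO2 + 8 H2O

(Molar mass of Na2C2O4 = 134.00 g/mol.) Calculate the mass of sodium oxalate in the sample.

n(KMnO4) per titration = 0.03602 × 0.1618 = 5.828 × 10^-3 mol
From the 5:2 ratio, n(Na2C2O4) in each aliquot = 5/2 × 5.828 × 10^-3 = 0.01457 mol
n(Na2C2O4) in the whole flask = 0.01457 × 250.0/50.00 = 0.07285 mol
mass of Na2C2O4 = 0.07285 × 134.00 = 9.762 g

9.762 g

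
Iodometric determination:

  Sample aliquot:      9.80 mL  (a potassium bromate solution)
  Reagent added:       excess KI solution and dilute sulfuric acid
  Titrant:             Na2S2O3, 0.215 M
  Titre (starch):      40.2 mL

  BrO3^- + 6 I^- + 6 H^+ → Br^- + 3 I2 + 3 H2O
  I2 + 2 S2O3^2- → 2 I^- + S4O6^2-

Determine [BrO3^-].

n(S2O3^2-) = 0.0402 × 0.215 = 8.64 × 10^-3 mol
n(I2) = n(S2O3^2-)/2 = 4.32 × 10^-3 mol
From the 1:3 ratio, n(BrO3^-) in the aliquot = 1/3 × 4.32 × 10^-3 = 1.44 × 10^-3 mol
[BrO3^-] = 1.44 × 10^-3 / 0.00980 = 0.147 mol/L

0.147 M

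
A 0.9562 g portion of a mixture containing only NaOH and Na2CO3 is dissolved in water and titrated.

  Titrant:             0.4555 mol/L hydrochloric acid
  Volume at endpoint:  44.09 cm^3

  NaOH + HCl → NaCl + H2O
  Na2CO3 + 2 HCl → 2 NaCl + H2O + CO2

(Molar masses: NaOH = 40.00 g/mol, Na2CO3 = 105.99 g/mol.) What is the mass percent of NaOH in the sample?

n(HCl) = 0.04409 × 0.4555 = 0.02008 mol
Let x = n(NaOH), y = n(Na2CO3).
Titrant: 1x + 2y = 0.02008;  mass: 40.00x + 105.99y = 0.9562
Solving, x = 8.318 × 10^-3 mol, y = 5.882 × 10^-3 mol
mass of NaOH = 8.318 × 10^-3 × 40.00 = 0.3327 g
% NaOH = 0.3327 / 0.9562 × 100 = 34.80 %

34.80 %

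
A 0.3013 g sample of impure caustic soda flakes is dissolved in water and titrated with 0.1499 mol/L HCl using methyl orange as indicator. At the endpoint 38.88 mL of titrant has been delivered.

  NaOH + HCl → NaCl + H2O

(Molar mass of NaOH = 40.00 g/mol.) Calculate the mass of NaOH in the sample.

0.2331 g

n(HCl) = 0.03888 L × 0.1499 mol/L = 5.828 × 10^-3 mol
n(NaOH) = 5.828 × 10^-3 mol (1:1 ratio)
mass of NaOH = 5.828 × 10^-3 × 40.00 g/mol = 0.2331 g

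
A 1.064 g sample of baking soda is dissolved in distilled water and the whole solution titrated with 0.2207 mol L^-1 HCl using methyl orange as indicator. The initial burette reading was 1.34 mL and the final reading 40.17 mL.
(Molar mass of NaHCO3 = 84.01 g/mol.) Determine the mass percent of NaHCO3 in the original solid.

67.66 %

NaHCO3 + HCl → NaCl + H2O + CO2
n(HCl) = 0.03883 L × 0.2207 mol/L = 8.570 × 10^-3 mol
n(NaHCO3) = 8.570 × 10^-3 mol (1:1 ratio)
mass of NaHCO3 = 8.570 × 10^-3 × 84.01 g/mol = 0.7199 g
% NaHCO3 = 0.7199 / 1.064 × 100 = 67.66 %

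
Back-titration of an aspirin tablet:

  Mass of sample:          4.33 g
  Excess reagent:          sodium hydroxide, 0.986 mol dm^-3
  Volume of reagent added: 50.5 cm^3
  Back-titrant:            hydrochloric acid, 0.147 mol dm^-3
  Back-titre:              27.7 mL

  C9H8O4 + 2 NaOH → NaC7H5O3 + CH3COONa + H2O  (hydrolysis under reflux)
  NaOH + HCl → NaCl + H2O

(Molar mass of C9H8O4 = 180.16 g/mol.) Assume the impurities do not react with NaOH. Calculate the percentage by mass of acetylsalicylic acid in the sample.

n(NaOH) added = 0.0505 × 0.986 = 0.0498 mol
n(HCl) used in back-titration = 0.0277 × 0.147 = 4.07 × 10^-3 mol
n(NaOH) left over = 4.07 × 10^-3 mol (1:1 ratio)
n(NaOH) consumed by analyte = 0.0498 − 4.07 × 10^-3 = 0.0457 mol
From the 1:2 ratio, n(C9H8O4) = 1/2 × 0.0457 = 0.0229 mol
mass of C9H8O4 = 0.0229 × 180.16 = 4.12 g
% C9H8O4 = 4.12 / 4.33 × 100 = 95.1 %

95.1 %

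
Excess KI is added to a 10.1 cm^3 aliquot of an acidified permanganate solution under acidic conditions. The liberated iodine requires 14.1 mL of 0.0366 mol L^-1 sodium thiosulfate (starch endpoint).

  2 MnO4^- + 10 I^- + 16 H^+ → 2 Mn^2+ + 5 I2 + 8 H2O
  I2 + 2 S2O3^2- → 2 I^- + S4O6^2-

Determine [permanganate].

n(S2O3^2-) = 0.0141 × 0.0366 = 5.16 × 10^-4 mol
n(I2) = n(S2O3^2-)/2 = 2.58 × 10^-4 mol
From the 2:5 ratio, n(MnO4^-) in the aliquot = 2/5 × 2.58 × 10^-4 = 1.03 × 10^-4 mol
[MnO4^-] = 1.03 × 10^-4 / 0.0101 = 0.0102 mol/L

0.0102 mol/L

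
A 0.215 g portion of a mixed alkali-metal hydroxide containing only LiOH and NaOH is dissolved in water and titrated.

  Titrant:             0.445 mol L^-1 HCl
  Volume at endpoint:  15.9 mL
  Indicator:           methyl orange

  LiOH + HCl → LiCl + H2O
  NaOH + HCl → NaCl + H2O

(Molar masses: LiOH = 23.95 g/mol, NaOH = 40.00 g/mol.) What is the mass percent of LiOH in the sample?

47.2 %

n(HCl) = 0.0159 × 0.445 = 7.08 × 10^-3 mol
Let x = n(LiOH), y = n(NaOH).
Titrant: 1x + 1y = 7.08 × 10^-3;  mass: 23.95x + 40.00y = 0.215
Solving, x = 4.24 × 10^-3 mol, y = 2.84 × 10^-3 mol
mass of LiOH = 4.24 × 10^-3 × 23.95 = 0.102 g
% LiOH = 0.102 / 0.215 × 100 = 47.2 %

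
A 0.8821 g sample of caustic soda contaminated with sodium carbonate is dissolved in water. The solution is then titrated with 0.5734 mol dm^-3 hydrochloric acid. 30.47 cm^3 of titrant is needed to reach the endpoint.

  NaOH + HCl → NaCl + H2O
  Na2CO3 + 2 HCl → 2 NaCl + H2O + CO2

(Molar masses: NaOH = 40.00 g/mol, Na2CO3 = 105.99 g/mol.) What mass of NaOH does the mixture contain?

0.1348 g

n(HCl) = 0.03047 × 0.5734 = 0.01747 mol
Let x = n(NaOH), y = n(Na2CO3).
Titrant: 1x + 2y = 0.01747;  mass: 40.00x + 105.99y = 0.8821
Solving, x = 3.371 × 10^-3 mol, y = 7.050 × 10^-3 mol
mass of NaOH = 3.371 × 10^-3 × 40.00 = 0.1348 g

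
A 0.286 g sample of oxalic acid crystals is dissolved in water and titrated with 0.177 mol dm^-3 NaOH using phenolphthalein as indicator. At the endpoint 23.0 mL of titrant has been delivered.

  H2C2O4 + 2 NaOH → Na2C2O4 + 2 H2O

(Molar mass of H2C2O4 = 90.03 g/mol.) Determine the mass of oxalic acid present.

0.183 g

n(NaOH) = 0.0230 L × 0.177 mol/L = 4.07 × 10^-3 mol
From the 1:2 ratio, n(H2C2O4) = 1/2 × 4.07 × 10^-3 = 2.04 × 10^-3 mol
mass of H2C2O4 = 2.04 × 10^-3 × 90.03 g/mol = 0.183 g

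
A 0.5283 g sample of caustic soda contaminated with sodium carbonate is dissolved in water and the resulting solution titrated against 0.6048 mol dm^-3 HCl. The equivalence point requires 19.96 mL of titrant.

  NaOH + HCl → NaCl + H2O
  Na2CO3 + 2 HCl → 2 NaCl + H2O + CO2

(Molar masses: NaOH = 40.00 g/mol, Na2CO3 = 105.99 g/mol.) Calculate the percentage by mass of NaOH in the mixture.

n(HCl) = 0.01996 × 0.6048 = 0.01207 mol
Let x = n(NaOH), y = n(Na2CO3).
Titrant: 1x + 2y = 0.01207;  mass: 40.00x + 105.99y = 0.5283
Solving, x = 8.576 × 10^-3 mol, y = 1.748 × 10^-3 mol
mass of NaOH = 8.576 × 10^-3 × 40.00 = 0.3430 g
% NaOH = 0.3430 / 0.5283 × 100 = 64.93 %

64.93 %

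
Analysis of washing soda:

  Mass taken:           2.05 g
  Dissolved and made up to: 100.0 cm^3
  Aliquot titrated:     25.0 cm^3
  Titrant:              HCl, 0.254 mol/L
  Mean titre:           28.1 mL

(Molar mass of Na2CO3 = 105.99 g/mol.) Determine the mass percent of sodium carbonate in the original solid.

73.8 %

Na2CO3 + 2 HCl → 2 NaCl + H2O + CO2
n(HCl) per titration = 0.0281 × 0.254 = 7.14 × 10^-3 mol
From the 1:2 ratio, n(Na2CO3) in each aliquot = 1/2 × 7.14 × 10^-3 = 3.57 × 10^-3 mol
n(Na2CO3) in the whole flask = 3.57 × 10^-3 × 100.0/25.0 = 0.0143 mol
mass of Na2CO3 = 0.0143 × 105.99 = 1.51 g
% Na2CO3 = 1.51 / 2.05 × 100 = 73.8 %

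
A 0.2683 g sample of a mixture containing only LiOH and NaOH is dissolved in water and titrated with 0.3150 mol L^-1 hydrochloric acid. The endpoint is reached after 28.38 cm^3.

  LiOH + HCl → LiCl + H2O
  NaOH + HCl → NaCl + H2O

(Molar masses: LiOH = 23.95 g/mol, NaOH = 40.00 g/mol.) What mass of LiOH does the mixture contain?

n(HCl) = 0.02838 × 0.3150 = 8.940 × 10^-3 mol
Let x = n(LiOH), y = n(NaOH).
Titrant: 1x + 1y = 8.940 × 10^-3;  mass: 23.95x + 40.00y = 0.2683
Solving, x = 5.563 × 10^-3 mol, y = 3.377 × 10^-3 mol
mass of LiOH = 5.563 × 10^-3 × 23.95 = 0.1332 g

0.1332 g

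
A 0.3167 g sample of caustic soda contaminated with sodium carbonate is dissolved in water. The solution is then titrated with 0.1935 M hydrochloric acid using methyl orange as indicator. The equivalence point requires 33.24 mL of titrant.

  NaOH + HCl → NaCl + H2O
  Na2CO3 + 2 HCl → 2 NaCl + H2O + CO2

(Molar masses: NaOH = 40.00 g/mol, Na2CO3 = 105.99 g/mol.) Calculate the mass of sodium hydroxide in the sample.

0.07437 g

n(HCl) = 0.03324 × 0.1935 = 6.432 × 10^-3 mol
Let x = n(NaOH), y = n(Na2CO3).
Titrant: 1x + 2y = 6.432 × 10^-3;  mass: 40.00x + 105.99y = 0.3167
Solving, x = 1.859 × 10^-3 mol, y = 2.286 × 10^-3 mol
mass of NaOH = 1.859 × 10^-3 × 40.00 = 0.07437 g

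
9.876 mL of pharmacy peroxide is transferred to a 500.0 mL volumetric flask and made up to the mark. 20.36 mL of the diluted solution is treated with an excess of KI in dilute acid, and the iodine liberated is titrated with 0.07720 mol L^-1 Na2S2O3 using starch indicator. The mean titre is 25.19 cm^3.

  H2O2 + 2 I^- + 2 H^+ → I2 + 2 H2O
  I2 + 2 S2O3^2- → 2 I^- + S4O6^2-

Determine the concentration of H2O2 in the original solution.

n(S2O3^2-) = 0.02519 × 0.07720 = 1.945 × 10^-3 mol
n(I2) = n(S2O3^2-)/2 = 9.723 × 10^-4 mol
n(H2O2) in the aliquot = 9.723 × 10^-4 mol (1:1 ratio)
[H2O2]_dilute = 9.723 × 10^-4 / 0.02036 = 0.04776 mol/L
[H2O2]_original = 0.04776 × 500.0/9.876 = 2.418 mol/L

2.418 mol/L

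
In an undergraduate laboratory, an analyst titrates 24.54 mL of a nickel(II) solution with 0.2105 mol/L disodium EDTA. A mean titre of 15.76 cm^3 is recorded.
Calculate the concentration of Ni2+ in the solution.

0.1352 mol/L

Ni^2+ + EDTA^4- → [Ni(EDTA)]^2-
n(EDTA) = 0.01576 L × 0.2105 mol/L = 3.317 × 10^-3 mol
n(Ni2+) = 3.317 × 10^-3 mol (1:1 mole ratio)
[Ni2+] = 3.317 × 10^-3 mol / 0.02454 L = 0.1352 mol/L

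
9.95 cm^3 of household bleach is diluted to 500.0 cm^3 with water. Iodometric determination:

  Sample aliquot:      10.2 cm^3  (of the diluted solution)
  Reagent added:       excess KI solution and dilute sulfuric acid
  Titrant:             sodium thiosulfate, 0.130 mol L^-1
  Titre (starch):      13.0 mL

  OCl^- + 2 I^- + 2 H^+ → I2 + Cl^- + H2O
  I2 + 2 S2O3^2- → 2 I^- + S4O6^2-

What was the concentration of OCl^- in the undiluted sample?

4.16 mol/L

n(S2O3^2-) = 0.0130 × 0.130 = 1.69 × 10^-3 mol
n(I2) = n(S2O3^2-)/2 = 8.45 × 10^-4 mol
n(OCl^-) in the aliquot = 8.45 × 10^-4 mol (1:1 ratio)
[OCl^-]_dilute = 8.45 × 10^-4 / 0.0102 = 0.0828 mol/L
[OCl^-]_original = 0.0828 × 500.0/9.95 = 4.16 mol/L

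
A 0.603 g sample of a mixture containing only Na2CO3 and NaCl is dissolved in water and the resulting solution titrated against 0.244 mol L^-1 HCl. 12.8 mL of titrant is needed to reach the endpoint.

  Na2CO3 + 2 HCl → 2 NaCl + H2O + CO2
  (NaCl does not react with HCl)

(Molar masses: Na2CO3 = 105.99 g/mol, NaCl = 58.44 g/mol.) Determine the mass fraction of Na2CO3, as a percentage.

n(HCl) = 0.0128 × 0.244 = 3.12 × 10^-3 mol
Let x = n(Na2CO3), y = n(NaCl).
Titrant: 2x = 3.12 × 10^-3;  mass: 105.99x + 58.44y = 0.603
Solving, x = 1.56 × 10^-3 mol, y = 7.49 × 10^-3 mol
mass of Na2CO3 = 1.56 × 10^-3 × 105.99 = 0.166 g
% Na2CO3 = 0.166 / 0.603 × 100 = 27.4 %

27.4 %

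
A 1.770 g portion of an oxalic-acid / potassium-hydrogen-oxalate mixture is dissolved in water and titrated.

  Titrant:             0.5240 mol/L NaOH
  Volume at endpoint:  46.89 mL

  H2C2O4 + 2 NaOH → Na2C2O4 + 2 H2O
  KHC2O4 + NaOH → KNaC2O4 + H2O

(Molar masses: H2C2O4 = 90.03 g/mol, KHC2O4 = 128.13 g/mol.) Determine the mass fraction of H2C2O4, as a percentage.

42.17 %

n(NaOH) = 0.04689 × 0.5240 = 0.02457 mol
Let x = n(H2C2O4), y = n(KHC2O4).
Titrant: 2x + 1y = 0.02457;  mass: 90.03x + 128.13y = 1.770
Solving, x = 8.291 × 10^-3 mol, y = 7.989 × 10^-3 mol
mass of H2C2O4 = 8.291 × 10^-3 × 90.03 = 0.7464 g
% H2C2O4 = 0.7464 / 1.770 × 100 = 42.17 %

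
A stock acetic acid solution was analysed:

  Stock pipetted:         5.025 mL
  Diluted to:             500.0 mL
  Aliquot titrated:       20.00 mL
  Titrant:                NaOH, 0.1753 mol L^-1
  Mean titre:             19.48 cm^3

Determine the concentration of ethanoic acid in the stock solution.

CH3COOH + NaOH → CH3COONa + H2O
n(NaOH) = 0.01948 × 0.1753 = 3.415 × 10^-3 mol
n(CH3COOH) in the aliquot = 3.415 × 10^-3 mol (1:1 ratio)
[CH3COOH]_dilute = 3.415 × 10^-3 / 0.02000 = 0.1707 mol/L
Dilution factor = 500.0 / 5.025 = 99.50
[CH3COOH]_stock = 0.1707 × 99.50 = 16.99 mol/L

16.99 mol/L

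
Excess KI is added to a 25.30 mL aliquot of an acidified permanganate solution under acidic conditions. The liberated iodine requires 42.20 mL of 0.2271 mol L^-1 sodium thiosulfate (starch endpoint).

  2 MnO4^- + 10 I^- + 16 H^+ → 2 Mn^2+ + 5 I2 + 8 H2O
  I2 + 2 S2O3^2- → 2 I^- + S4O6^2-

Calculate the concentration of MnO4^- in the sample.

n(S2O3^2-) = 0.04220 × 0.2271 = 9.584 × 10^-3 mol
n(I2) = n(S2O3^2-)/2 = 4.792 × 10^-3 mol
From the 2:5 ratio, n(MnO4^-) in the aliquot = 2/5 × 4.792 × 10^-3 = 1.917 × 10^-3 mol
[MnO4^-] = 1.917 × 10^-3 / 0.02530 = 0.07576 mol/L

0.07576 mol/L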